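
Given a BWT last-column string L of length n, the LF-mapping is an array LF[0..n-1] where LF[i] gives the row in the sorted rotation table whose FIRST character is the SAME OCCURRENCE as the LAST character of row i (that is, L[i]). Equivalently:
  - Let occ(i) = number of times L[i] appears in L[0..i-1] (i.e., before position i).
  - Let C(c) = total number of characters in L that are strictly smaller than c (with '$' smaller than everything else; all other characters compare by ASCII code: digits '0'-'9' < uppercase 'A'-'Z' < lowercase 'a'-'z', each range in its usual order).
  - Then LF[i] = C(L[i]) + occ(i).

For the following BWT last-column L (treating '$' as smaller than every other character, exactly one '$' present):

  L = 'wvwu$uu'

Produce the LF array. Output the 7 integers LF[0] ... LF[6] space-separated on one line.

Char counts: '$':1, 'u':3, 'v':1, 'w':2
C (first-col start): C('$')=0, C('u')=1, C('v')=4, C('w')=5
L[0]='w': occ=0, LF[0]=C('w')+0=5+0=5
L[1]='v': occ=0, LF[1]=C('v')+0=4+0=4
L[2]='w': occ=1, LF[2]=C('w')+1=5+1=6
L[3]='u': occ=0, LF[3]=C('u')+0=1+0=1
L[4]='$': occ=0, LF[4]=C('$')+0=0+0=0
L[5]='u': occ=1, LF[5]=C('u')+1=1+1=2
L[6]='u': occ=2, LF[6]=C('u')+2=1+2=3

Answer: 5 4 6 1 0 2 3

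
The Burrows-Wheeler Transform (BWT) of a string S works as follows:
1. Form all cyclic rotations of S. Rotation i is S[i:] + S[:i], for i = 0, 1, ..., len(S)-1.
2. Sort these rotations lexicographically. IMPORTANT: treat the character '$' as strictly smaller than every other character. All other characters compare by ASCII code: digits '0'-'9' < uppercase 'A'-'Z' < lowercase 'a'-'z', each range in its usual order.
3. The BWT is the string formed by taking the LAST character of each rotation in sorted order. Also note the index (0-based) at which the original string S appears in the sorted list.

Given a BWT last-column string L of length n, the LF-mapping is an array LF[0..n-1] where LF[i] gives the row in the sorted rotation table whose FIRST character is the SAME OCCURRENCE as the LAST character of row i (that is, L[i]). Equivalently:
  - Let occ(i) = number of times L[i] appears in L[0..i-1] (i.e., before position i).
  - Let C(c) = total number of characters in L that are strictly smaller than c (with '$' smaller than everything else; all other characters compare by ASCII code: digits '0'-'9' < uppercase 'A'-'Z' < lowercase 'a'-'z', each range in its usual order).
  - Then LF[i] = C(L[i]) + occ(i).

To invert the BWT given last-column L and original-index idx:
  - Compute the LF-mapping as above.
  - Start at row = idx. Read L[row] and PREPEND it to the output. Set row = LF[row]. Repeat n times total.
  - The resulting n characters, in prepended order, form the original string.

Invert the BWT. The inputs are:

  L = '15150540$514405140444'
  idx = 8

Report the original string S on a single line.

LF mapping: 5 16 6 17 1 18 9 2 0 19 7 10 11 3 20 8 12 4 13 14 15
Walk LF starting at row 8, prepending L[row]:
  step 1: row=8, L[8]='$', prepend. Next row=LF[8]=0
  step 2: row=0, L[0]='1', prepend. Next row=LF[0]=5
  step 3: row=5, L[5]='5', prepend. Next row=LF[5]=18
  step 4: row=18, L[18]='4', prepend. Next row=LF[18]=13
  step 5: row=13, L[13]='0', prepend. Next row=LF[13]=3
  step 6: row=3, L[3]='5', prepend. Next row=LF[3]=17
  step 7: row=17, L[17]='0', prepend. Next row=LF[17]=4
  step 8: row=4, L[4]='0', prepend. Next row=LF[4]=1
  step 9: row=1, L[1]='5', prepend. Next row=LF[1]=16
  step 10: row=16, L[16]='4', prepend. Next row=LF[16]=12
  step 11: row=12, L[12]='4', prepend. Next row=LF[12]=11
  step 12: row=11, L[11]='4', prepend. Next row=LF[11]=10
  step 13: row=10, L[10]='1', prepend. Next row=LF[10]=7
  step 14: row=7, L[7]='0', prepend. Next row=LF[7]=2
  step 15: row=2, L[2]='1', prepend. Next row=LF[2]=6
  step 16: row=6, L[6]='4', prepend. Next row=LF[6]=9
  step 17: row=9, L[9]='5', prepend. Next row=LF[9]=19
  step 18: row=19, L[19]='4', prepend. Next row=LF[19]=14
  step 19: row=14, L[14]='5', prepend. Next row=LF[14]=20
  step 20: row=20, L[20]='4', prepend. Next row=LF[20]=15
  step 21: row=15, L[15]='1', prepend. Next row=LF[15]=8
Reversed output: 14545410144450050451$

Answer: 14545410144450050451$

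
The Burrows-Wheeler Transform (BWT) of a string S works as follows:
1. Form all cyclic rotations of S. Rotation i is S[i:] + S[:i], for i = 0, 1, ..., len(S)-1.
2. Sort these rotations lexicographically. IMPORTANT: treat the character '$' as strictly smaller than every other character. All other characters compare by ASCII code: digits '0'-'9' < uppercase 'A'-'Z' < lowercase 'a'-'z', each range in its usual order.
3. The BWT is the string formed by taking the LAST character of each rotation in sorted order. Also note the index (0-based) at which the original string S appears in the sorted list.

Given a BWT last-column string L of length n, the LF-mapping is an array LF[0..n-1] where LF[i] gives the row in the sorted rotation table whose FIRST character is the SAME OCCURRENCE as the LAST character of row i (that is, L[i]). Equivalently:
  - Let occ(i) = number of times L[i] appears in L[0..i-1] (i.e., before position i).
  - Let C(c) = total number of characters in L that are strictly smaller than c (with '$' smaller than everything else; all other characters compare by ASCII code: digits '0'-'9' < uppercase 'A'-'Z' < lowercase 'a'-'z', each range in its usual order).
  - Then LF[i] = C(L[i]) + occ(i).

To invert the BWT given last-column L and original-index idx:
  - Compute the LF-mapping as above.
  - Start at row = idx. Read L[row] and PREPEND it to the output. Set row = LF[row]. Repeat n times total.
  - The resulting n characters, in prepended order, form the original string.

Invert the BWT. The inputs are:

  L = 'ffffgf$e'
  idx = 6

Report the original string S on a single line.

Answer: fffegff$

Derivation:
LF mapping: 2 3 4 5 7 6 0 1
Walk LF starting at row 6, prepending L[row]:
  step 1: row=6, L[6]='$', prepend. Next row=LF[6]=0
  step 2: row=0, L[0]='f', prepend. Next row=LF[0]=2
  step 3: row=2, L[2]='f', prepend. Next row=LF[2]=4
  step 4: row=4, L[4]='g', prepend. Next row=LF[4]=7
  step 5: row=7, L[7]='e', prepend. Next row=LF[7]=1
  step 6: row=1, L[1]='f', prepend. Next row=LF[1]=3
  step 7: row=3, L[3]='f', prepend. Next row=LF[3]=5
  step 8: row=5, L[5]='f', prepend. Next row=LF[5]=6
Reversed output: fffegff$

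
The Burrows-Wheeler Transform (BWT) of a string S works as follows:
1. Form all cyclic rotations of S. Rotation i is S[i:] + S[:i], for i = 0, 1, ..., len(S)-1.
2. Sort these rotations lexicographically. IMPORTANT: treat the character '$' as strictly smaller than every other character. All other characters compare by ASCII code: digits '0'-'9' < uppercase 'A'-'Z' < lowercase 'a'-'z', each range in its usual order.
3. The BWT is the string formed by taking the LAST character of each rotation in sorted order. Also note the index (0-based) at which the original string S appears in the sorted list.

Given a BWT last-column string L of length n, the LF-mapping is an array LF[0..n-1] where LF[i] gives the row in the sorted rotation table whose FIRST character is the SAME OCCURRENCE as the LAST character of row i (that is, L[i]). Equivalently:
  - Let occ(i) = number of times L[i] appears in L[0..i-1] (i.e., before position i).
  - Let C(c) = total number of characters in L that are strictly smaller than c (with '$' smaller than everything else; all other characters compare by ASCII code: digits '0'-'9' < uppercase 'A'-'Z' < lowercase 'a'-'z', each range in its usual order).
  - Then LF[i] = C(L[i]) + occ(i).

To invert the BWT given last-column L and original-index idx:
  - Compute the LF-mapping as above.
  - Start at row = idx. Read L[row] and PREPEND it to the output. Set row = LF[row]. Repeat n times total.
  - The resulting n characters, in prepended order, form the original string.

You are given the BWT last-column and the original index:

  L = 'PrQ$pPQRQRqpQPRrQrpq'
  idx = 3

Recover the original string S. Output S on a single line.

Answer: PpRprqRRQpQPQQQqrrP$

Derivation:
LF mapping: 1 17 4 0 12 2 5 9 6 10 15 13 7 3 11 18 8 19 14 16
Walk LF starting at row 3, prepending L[row]:
  step 1: row=3, L[3]='$', prepend. Next row=LF[3]=0
  step 2: row=0, L[0]='P', prepend. Next row=LF[0]=1
  step 3: row=1, L[1]='r', prepend. Next row=LF[1]=17
  step 4: row=17, L[17]='r', prepend. Next row=LF[17]=19
  step 5: row=19, L[19]='q', prepend. Next row=LF[19]=16
  step 6: row=16, L[16]='Q', prepend. Next row=LF[16]=8
  step 7: row=8, L[8]='Q', prepend. Next row=LF[8]=6
  step 8: row=6, L[6]='Q', prepend. Next row=LF[6]=5
  step 9: row=5, L[5]='P', prepend. Next row=LF[5]=2
  step 10: row=2, L[2]='Q', prepend. Next row=LF[2]=4
  step 11: row=4, L[4]='p', prepend. Next row=LF[4]=12
  step 12: row=12, L[12]='Q', prepend. Next row=LF[12]=7
  step 13: row=7, L[7]='R', prepend. Next row=LF[7]=9
  step 14: row=9, L[9]='R', prepend. Next row=LF[9]=10
  step 15: row=10, L[10]='q', prepend. Next row=LF[10]=15
  step 16: row=15, L[15]='r', prepend. Next row=LF[15]=18
  step 17: row=18, L[18]='p', prepend. Next row=LF[18]=14
  step 18: row=14, L[14]='R', prepend. Next row=LF[14]=11
  step 19: row=11, L[11]='p', prepend. Next row=LF[11]=13
  step 20: row=13, L[13]='P', prepend. Next row=LF[13]=3
Reversed output: PpRprqRRQpQPQQQqrrP$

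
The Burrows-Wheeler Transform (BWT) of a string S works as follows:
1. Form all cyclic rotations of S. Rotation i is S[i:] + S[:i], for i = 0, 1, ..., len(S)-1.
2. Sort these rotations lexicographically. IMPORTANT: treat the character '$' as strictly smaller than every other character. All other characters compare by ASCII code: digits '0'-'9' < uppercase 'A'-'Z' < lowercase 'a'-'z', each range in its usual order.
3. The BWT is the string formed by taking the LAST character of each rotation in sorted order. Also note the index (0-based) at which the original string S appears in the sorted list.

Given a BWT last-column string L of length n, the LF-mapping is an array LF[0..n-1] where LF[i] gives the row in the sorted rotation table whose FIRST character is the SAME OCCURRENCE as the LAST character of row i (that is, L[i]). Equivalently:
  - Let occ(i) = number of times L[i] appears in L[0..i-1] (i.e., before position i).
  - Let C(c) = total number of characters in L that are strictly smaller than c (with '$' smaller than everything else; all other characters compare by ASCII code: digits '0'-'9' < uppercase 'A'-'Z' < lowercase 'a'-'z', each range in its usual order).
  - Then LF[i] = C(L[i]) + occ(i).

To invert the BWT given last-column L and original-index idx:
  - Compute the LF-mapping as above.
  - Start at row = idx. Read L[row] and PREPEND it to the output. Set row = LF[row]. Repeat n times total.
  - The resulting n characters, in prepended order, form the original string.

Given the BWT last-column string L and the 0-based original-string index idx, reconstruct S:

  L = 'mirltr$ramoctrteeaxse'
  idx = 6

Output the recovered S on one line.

Answer: extraterrestrialcomm$

Derivation:
LF mapping: 9 7 12 8 17 13 0 14 1 10 11 3 18 15 19 4 5 2 20 16 6
Walk LF starting at row 6, prepending L[row]:
  step 1: row=6, L[6]='$', prepend. Next row=LF[6]=0
  step 2: row=0, L[0]='m', prepend. Next row=LF[0]=9
  step 3: row=9, L[9]='m', prepend. Next row=LF[9]=10
  step 4: row=10, L[10]='o', prepend. Next row=LF[10]=11
  step 5: row=11, L[11]='c', prepend. Next row=LF[11]=3
  step 6: row=3, L[3]='l', prepend. Next row=LF[3]=8
  step 7: row=8, L[8]='a', prepend. Next row=LF[8]=1
  step 8: row=1, L[1]='i', prepend. Next row=LF[1]=7
  step 9: row=7, L[7]='r', prepend. Next row=LF[7]=14
  step 10: row=14, L[14]='t', prepend. Next row=LF[14]=19
  step 11: row=19, L[19]='s', prepend. Next row=LF[19]=16
  step 12: row=16, L[16]='e', prepend. Next row=LF[16]=5
  step 13: row=5, L[5]='r', prepend. Next row=LF[5]=13
  step 14: row=13, L[13]='r', prepend. Next row=LF[13]=15
  step 15: row=15, L[15]='e', prepend. Next row=LF[15]=4
  step 16: row=4, L[4]='t', prepend. Next row=LF[4]=17
  step 17: row=17, L[17]='a', prepend. Next row=LF[17]=2
  step 18: row=2, L[2]='r', prepend. Next row=LF[2]=12
  step 19: row=12, L[12]='t', prepend. Next row=LF[12]=18
  step 20: row=18, L[18]='x', prepend. Next row=LF[18]=20
  step 21: row=20, L[20]='e', prepend. Next row=LF[20]=6
Reversed output: extraterrestrialcomm$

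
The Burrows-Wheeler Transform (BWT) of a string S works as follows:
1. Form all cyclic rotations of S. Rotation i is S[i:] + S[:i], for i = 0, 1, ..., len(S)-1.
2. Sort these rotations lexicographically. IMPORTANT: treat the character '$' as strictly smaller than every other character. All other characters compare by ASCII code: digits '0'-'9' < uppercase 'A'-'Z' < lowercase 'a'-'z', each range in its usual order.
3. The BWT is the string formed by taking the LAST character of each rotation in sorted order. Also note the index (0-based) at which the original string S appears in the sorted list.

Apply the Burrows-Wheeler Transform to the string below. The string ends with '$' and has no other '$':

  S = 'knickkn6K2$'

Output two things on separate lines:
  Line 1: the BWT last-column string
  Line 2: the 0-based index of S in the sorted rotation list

All 11 rotations (rotation i = S[i:]+S[:i]):
  rot[0] = knickkn6K2$
  rot[1] = nickkn6K2$k
  rot[2] = ickkn6K2$kn
  rot[3] = ckkn6K2$kni
  rot[4] = kkn6K2$knic
  rot[5] = kn6K2$knick
  rot[6] = n6K2$knickk
  rot[7] = 6K2$knickkn
  rot[8] = K2$knickkn6
  rot[9] = 2$knickkn6K
  rot[10] = $knickkn6K2
Sorted (with $ < everything):
  sorted[0] = $knickkn6K2  (last char: '2')
  sorted[1] = 2$knickkn6K  (last char: 'K')
  sorted[2] = 6K2$knickkn  (last char: 'n')
  sorted[3] = K2$knickkn6  (last char: '6')
  sorted[4] = ckkn6K2$kni  (last char: 'i')
  sorted[5] = ickkn6K2$kn  (last char: 'n')
  sorted[6] = kkn6K2$knic  (last char: 'c')
  sorted[7] = kn6K2$knick  (last char: 'k')
  sorted[8] = knickkn6K2$  (last char: '$')
  sorted[9] = n6K2$knickk  (last char: 'k')
  sorted[10] = nickkn6K2$k  (last char: 'k')
Last column: 2Kn6inck$kk
Original string S is at sorted index 8

Answer: 2Kn6inck$kk
8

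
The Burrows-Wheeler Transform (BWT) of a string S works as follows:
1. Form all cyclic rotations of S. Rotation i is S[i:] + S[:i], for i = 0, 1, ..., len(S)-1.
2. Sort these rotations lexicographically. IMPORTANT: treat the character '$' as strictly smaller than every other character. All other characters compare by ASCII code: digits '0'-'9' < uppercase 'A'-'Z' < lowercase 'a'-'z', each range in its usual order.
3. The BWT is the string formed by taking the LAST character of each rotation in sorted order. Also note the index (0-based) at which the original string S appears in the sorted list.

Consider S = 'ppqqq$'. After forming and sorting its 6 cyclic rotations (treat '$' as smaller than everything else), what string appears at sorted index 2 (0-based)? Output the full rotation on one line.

Answer: pqqq$p

Derivation:
All 6 rotations (rotation i = S[i:]+S[:i]):
  rot[0] = ppqqq$
  rot[1] = pqqq$p
  rot[2] = qqq$pp
  rot[3] = qq$ppq
  rot[4] = q$ppqq
  rot[5] = $ppqqq
Sorted (with $ < everything):
  sorted[0] = $ppqqq
  sorted[1] = ppqqq$
  sorted[2] = pqqq$p
  sorted[3] = q$ppqq
  sorted[4] = qq$ppq
  sorted[5] = qqq$pp
sorted[2] = pqqq$p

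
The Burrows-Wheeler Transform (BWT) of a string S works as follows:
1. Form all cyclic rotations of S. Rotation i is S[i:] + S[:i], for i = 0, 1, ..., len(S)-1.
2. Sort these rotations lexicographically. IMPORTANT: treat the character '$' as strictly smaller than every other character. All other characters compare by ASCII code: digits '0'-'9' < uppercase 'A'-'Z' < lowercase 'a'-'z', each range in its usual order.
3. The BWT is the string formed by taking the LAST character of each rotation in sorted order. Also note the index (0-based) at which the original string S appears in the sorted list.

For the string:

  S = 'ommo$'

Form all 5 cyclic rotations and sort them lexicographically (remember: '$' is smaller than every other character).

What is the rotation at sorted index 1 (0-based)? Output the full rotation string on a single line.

Answer: mmo$o

Derivation:
All 5 rotations (rotation i = S[i:]+S[:i]):
  rot[0] = ommo$
  rot[1] = mmo$o
  rot[2] = mo$om
  rot[3] = o$omm
  rot[4] = $ommo
Sorted (with $ < everything):
  sorted[0] = $ommo
  sorted[1] = mmo$o
  sorted[2] = mo$om
  sorted[3] = o$omm
  sorted[4] = ommo$
sorted[1] = mmo$o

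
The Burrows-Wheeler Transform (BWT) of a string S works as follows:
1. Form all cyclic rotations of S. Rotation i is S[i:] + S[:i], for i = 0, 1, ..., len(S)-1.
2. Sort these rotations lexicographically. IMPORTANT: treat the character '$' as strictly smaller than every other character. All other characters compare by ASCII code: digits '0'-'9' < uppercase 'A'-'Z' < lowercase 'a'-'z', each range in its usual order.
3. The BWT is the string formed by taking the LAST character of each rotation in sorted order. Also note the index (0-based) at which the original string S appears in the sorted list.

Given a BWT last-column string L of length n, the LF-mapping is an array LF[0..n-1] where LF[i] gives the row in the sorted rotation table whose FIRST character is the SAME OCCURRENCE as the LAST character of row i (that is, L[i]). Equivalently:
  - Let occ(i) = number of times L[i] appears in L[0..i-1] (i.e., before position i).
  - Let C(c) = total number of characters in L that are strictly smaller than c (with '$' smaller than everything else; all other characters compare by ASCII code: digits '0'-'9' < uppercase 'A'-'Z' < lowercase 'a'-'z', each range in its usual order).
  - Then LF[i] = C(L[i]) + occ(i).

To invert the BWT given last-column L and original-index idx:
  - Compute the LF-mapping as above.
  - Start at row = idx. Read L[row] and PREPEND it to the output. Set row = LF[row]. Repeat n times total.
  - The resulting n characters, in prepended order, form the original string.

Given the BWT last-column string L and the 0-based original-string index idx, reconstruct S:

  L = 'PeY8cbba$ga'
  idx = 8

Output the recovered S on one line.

Answer: cabbage8YP$

Derivation:
LF mapping: 2 9 3 1 8 6 7 4 0 10 5
Walk LF starting at row 8, prepending L[row]:
  step 1: row=8, L[8]='$', prepend. Next row=LF[8]=0
  step 2: row=0, L[0]='P', prepend. Next row=LF[0]=2
  step 3: row=2, L[2]='Y', prepend. Next row=LF[2]=3
  step 4: row=3, L[3]='8', prepend. Next row=LF[3]=1
  step 5: row=1, L[1]='e', prepend. Next row=LF[1]=9
  step 6: row=9, L[9]='g', prepend. Next row=LF[9]=10
  step 7: row=10, L[10]='a', prepend. Next row=LF[10]=5
  step 8: row=5, L[5]='b', prepend. Next row=LF[5]=6
  step 9: row=6, L[6]='b', prepend. Next row=LF[6]=7
  step 10: row=7, L[7]='a', prepend. Next row=LF[7]=4
  step 11: row=4, L[4]='c', prepend. Next row=LF[4]=8
Reversed output: cabbage8YP$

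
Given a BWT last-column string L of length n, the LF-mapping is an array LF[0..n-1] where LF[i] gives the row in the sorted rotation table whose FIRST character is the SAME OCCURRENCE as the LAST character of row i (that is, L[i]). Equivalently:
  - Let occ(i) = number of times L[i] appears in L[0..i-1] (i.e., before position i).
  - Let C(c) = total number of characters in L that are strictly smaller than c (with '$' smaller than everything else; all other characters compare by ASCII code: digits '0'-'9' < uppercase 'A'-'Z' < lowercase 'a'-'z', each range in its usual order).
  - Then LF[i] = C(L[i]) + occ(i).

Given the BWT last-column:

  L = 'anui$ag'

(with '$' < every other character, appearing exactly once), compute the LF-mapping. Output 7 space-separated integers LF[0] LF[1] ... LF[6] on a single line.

Answer: 1 5 6 4 0 2 3

Derivation:
Char counts: '$':1, 'a':2, 'g':1, 'i':1, 'n':1, 'u':1
C (first-col start): C('$')=0, C('a')=1, C('g')=3, C('i')=4, C('n')=5, C('u')=6
L[0]='a': occ=0, LF[0]=C('a')+0=1+0=1
L[1]='n': occ=0, LF[1]=C('n')+0=5+0=5
L[2]='u': occ=0, LF[2]=C('u')+0=6+0=6
L[3]='i': occ=0, LF[3]=C('i')+0=4+0=4
L[4]='$': occ=0, LF[4]=C('$')+0=0+0=0
L[5]='a': occ=1, LF[5]=C('a')+1=1+1=2
L[6]='g': occ=0, LF[6]=C('g')+0=3+0=3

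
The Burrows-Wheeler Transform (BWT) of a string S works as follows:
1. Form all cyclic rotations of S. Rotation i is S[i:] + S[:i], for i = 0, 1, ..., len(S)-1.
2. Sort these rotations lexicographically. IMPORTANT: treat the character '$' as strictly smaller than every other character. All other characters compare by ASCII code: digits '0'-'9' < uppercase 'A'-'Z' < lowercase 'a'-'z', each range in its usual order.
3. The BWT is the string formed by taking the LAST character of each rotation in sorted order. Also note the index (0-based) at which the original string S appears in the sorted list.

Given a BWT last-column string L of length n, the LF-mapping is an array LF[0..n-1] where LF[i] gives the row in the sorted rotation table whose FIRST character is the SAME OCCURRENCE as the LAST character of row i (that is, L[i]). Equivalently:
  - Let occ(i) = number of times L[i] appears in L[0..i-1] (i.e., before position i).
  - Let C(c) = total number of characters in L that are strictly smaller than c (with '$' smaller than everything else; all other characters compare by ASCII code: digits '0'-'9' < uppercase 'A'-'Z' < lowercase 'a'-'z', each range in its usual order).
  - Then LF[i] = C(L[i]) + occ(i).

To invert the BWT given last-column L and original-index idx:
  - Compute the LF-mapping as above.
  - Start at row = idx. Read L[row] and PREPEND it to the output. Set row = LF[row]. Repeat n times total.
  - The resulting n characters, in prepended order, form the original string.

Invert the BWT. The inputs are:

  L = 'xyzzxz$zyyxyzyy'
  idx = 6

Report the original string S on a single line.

LF mapping: 1 4 10 11 2 12 0 13 5 6 3 7 14 8 9
Walk LF starting at row 6, prepending L[row]:
  step 1: row=6, L[6]='$', prepend. Next row=LF[6]=0
  step 2: row=0, L[0]='x', prepend. Next row=LF[0]=1
  step 3: row=1, L[1]='y', prepend. Next row=LF[1]=4
  step 4: row=4, L[4]='x', prepend. Next row=LF[4]=2
  step 5: row=2, L[2]='z', prepend. Next row=LF[2]=10
  step 6: row=10, L[10]='x', prepend. Next row=LF[10]=3
  step 7: row=3, L[3]='z', prepend. Next row=LF[3]=11
  step 8: row=11, L[11]='y', prepend. Next row=LF[11]=7
  step 9: row=7, L[7]='z', prepend. Next row=LF[7]=13
  step 10: row=13, L[13]='y', prepend. Next row=LF[13]=8
  step 11: row=8, L[8]='y', prepend. Next row=LF[8]=5
  step 12: row=5, L[5]='z', prepend. Next row=LF[5]=12
  step 13: row=12, L[12]='z', prepend. Next row=LF[12]=14
  step 14: row=14, L[14]='y', prepend. Next row=LF[14]=9
  step 15: row=9, L[9]='y', prepend. Next row=LF[9]=6
Reversed output: yyzzyyzyzxzxyx$

Answer: yyzzyyzyzxzxyx$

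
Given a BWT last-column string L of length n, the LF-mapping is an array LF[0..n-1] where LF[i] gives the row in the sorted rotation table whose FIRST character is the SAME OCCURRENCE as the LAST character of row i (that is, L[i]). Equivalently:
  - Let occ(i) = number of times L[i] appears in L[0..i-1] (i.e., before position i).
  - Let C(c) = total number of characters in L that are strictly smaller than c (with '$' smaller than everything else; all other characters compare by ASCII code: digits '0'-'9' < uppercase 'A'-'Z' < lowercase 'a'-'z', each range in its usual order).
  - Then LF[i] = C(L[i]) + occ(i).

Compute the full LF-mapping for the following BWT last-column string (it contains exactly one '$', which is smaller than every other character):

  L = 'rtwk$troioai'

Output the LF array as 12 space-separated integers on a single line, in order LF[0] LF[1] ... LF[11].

Char counts: '$':1, 'a':1, 'i':2, 'k':1, 'o':2, 'r':2, 't':2, 'w':1
C (first-col start): C('$')=0, C('a')=1, C('i')=2, C('k')=4, C('o')=5, C('r')=7, C('t')=9, C('w')=11
L[0]='r': occ=0, LF[0]=C('r')+0=7+0=7
L[1]='t': occ=0, LF[1]=C('t')+0=9+0=9
L[2]='w': occ=0, LF[2]=C('w')+0=11+0=11
L[3]='k': occ=0, LF[3]=C('k')+0=4+0=4
L[4]='$': occ=0, LF[4]=C('$')+0=0+0=0
L[5]='t': occ=1, LF[5]=C('t')+1=9+1=10
L[6]='r': occ=1, LF[6]=C('r')+1=7+1=8
L[7]='o': occ=0, LF[7]=C('o')+0=5+0=5
L[8]='i': occ=0, LF[8]=C('i')+0=2+0=2
L[9]='o': occ=1, LF[9]=C('o')+1=5+1=6
L[10]='a': occ=0, LF[10]=C('a')+0=1+0=1
L[11]='i': occ=1, LF[11]=C('i')+1=2+1=3

Answer: 7 9 11 4 0 10 8 5 2 6 1 3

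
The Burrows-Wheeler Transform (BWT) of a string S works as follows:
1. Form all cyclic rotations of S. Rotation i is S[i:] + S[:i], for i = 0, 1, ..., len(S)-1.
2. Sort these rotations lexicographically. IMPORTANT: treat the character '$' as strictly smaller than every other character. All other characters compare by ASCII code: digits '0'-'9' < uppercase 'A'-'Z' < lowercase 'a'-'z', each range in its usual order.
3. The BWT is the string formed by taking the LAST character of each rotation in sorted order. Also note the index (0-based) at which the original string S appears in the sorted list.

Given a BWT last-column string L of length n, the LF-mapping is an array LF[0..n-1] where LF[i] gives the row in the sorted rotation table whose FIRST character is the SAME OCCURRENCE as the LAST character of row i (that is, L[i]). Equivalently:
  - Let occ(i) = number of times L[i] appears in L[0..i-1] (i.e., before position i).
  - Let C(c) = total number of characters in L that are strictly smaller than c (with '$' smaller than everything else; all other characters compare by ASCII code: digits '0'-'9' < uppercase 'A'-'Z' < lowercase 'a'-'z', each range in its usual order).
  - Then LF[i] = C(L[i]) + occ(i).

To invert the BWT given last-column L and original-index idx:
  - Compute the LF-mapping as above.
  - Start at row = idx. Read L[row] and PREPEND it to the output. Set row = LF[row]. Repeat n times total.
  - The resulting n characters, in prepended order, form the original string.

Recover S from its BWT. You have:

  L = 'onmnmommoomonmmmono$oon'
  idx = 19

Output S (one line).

Answer: oomomnmmnoooonnonmmmmo$

Derivation:
LF mapping: 14 9 1 10 2 15 3 4 16 17 5 18 11 6 7 8 19 12 20 0 21 22 13
Walk LF starting at row 19, prepending L[row]:
  step 1: row=19, L[19]='$', prepend. Next row=LF[19]=0
  step 2: row=0, L[0]='o', prepend. Next row=LF[0]=14
  step 3: row=14, L[14]='m', prepend. Next row=LF[14]=7
  step 4: row=7, L[7]='m', prepend. Next row=LF[7]=4
  step 5: row=4, L[4]='m', prepend. Next row=LF[4]=2
  step 6: row=2, L[2]='m', prepend. Next row=LF[2]=1
  step 7: row=1, L[1]='n', prepend. Next row=LF[1]=9
  step 8: row=9, L[9]='o', prepend. Next row=LF[9]=17
  step 9: row=17, L[17]='n', prepend. Next row=LF[17]=12
  step 10: row=12, L[12]='n', prepend. Next row=LF[12]=11
  step 11: row=11, L[11]='o', prepend. Next row=LF[11]=18
  step 12: row=18, L[18]='o', prepend. Next row=LF[18]=20
  step 13: row=20, L[20]='o', prepend. Next row=LF[20]=21
  step 14: row=21, L[21]='o', prepend. Next row=LF[21]=22
  step 15: row=22, L[22]='n', prepend. Next row=LF[22]=13
  step 16: row=13, L[13]='m', prepend. Next row=LF[13]=6
  step 17: row=6, L[6]='m', prepend. Next row=LF[6]=3
  step 18: row=3, L[3]='n', prepend. Next row=LF[3]=10
  step 19: row=10, L[10]='m', prepend. Next row=LF[10]=5
  step 20: row=5, L[5]='o', prepend. Next row=LF[5]=15
  step 21: row=15, L[15]='m', prepend. Next row=LF[15]=8
  step 22: row=8, L[8]='o', prepend. Next row=LF[8]=16
  step 23: row=16, L[16]='o', prepend. Next row=LF[16]=19
Reversed output: oomomnmmnoooonnonmmmmo$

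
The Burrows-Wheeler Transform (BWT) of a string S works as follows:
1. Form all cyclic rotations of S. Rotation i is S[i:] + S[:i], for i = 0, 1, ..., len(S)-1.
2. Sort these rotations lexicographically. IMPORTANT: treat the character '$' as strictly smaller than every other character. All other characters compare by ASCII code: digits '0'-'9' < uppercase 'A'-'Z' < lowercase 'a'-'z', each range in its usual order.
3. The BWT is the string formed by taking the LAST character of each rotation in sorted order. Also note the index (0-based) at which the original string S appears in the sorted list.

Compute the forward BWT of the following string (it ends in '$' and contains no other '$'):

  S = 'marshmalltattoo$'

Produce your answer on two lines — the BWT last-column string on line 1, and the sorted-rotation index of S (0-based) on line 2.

All 16 rotations (rotation i = S[i:]+S[:i]):
  rot[0] = marshmalltattoo$
  rot[1] = arshmalltattoo$m
  rot[2] = rshmalltattoo$ma
  rot[3] = shmalltattoo$mar
  rot[4] = hmalltattoo$mars
  rot[5] = malltattoo$marsh
  rot[6] = alltattoo$marshm
  rot[7] = lltattoo$marshma
  rot[8] = ltattoo$marshmal
  rot[9] = tattoo$marshmall
  rot[10] = attoo$marshmallt
  rot[11] = ttoo$marshmallta
  rot[12] = too$marshmalltat
  rot[13] = oo$marshmalltatt
  rot[14] = o$marshmalltatto
  rot[15] = $marshmalltattoo
Sorted (with $ < everything):
  sorted[0] = $marshmalltattoo  (last char: 'o')
  sorted[1] = alltattoo$marshm  (last char: 'm')
  sorted[2] = arshmalltattoo$m  (last char: 'm')
  sorted[3] = attoo$marshmallt  (last char: 't')
  sorted[4] = hmalltattoo$mars  (last char: 's')
  sorted[5] = lltattoo$marshma  (last char: 'a')
  sorted[6] = ltattoo$marshmal  (last char: 'l')
  sorted[7] = malltattoo$marsh  (last char: 'h')
  sorted[8] = marshmalltattoo$  (last char: '$')
  sorted[9] = o$marshmalltatto  (last char: 'o')
  sorted[10] = oo$marshmalltatt  (last char: 't')
  sorted[11] = rshmalltattoo$ma  (last char: 'a')
  sorted[12] = shmalltattoo$mar  (last char: 'r')
  sorted[13] = tattoo$marshmall  (last char: 'l')
  sorted[14] = too$marshmalltat  (last char: 't')
  sorted[15] = ttoo$marshmallta  (last char: 'a')
Last column: ommtsalh$otarlta
Original string S is at sorted index 8

Answer: ommtsalh$otarlta
8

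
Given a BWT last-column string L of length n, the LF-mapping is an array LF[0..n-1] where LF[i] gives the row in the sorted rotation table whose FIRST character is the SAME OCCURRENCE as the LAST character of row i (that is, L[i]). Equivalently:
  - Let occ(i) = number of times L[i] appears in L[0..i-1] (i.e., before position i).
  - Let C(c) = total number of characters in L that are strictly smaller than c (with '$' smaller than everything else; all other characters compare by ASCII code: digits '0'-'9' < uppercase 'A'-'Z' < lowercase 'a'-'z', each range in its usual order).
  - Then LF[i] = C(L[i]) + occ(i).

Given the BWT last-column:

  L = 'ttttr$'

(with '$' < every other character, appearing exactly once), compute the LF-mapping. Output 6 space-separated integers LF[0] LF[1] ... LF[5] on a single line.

Answer: 2 3 4 5 1 0

Derivation:
Char counts: '$':1, 'r':1, 't':4
C (first-col start): C('$')=0, C('r')=1, C('t')=2
L[0]='t': occ=0, LF[0]=C('t')+0=2+0=2
L[1]='t': occ=1, LF[1]=C('t')+1=2+1=3
L[2]='t': occ=2, LF[2]=C('t')+2=2+2=4
L[3]='t': occ=3, LF[3]=C('t')+3=2+3=5
L[4]='r': occ=0, LF[4]=C('r')+0=1+0=1
L[5]='$': occ=0, LF[5]=C('$')+0=0+0=0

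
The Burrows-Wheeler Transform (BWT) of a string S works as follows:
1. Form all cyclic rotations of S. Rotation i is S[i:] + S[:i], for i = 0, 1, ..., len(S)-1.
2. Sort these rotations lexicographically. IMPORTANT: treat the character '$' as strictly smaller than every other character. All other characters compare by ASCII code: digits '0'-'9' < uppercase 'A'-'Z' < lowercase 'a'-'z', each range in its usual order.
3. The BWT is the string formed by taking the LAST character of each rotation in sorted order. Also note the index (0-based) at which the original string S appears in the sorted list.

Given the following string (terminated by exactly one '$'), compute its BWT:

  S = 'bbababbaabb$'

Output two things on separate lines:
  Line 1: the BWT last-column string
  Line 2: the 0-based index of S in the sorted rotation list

All 12 rotations (rotation i = S[i:]+S[:i]):
  rot[0] = bbababbaabb$
  rot[1] = bababbaabb$b
  rot[2] = ababbaabb$bb
  rot[3] = babbaabb$bba
  rot[4] = abbaabb$bbab
  rot[5] = bbaabb$bbaba
  rot[6] = baabb$bbabab
  rot[7] = aabb$bbababb
  rot[8] = abb$bbababba
  rot[9] = bb$bbababbaa
  rot[10] = b$bbababbaab
  rot[11] = $bbababbaabb
Sorted (with $ < everything):
  sorted[0] = $bbababbaabb  (last char: 'b')
  sorted[1] = aabb$bbababb  (last char: 'b')
  sorted[2] = ababbaabb$bb  (last char: 'b')
  sorted[3] = abb$bbababba  (last char: 'a')
  sorted[4] = abbaabb$bbab  (last char: 'b')
  sorted[5] = b$bbababbaab  (last char: 'b')
  sorted[6] = baabb$bbabab  (last char: 'b')
  sorted[7] = bababbaabb$b  (last char: 'b')
  sorted[8] = babbaabb$bba  (last char: 'a')
  sorted[9] = bb$bbababbaa  (last char: 'a')
  sorted[10] = bbaabb$bbaba  (last char: 'a')
  sorted[11] = bbababbaabb$  (last char: '$')
Last column: bbbabbbbaaa$
Original string S is at sorted index 11

Answer: bbbabbbbaaa$
11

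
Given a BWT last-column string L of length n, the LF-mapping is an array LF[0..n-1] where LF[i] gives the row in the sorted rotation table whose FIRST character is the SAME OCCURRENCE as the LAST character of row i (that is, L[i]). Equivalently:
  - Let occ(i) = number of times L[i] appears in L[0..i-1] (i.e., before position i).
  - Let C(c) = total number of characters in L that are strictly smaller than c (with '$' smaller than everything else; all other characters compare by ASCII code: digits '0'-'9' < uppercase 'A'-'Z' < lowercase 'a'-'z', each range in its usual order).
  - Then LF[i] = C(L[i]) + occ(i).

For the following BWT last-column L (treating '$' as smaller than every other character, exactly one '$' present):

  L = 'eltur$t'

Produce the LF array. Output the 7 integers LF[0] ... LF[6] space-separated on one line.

Char counts: '$':1, 'e':1, 'l':1, 'r':1, 't':2, 'u':1
C (first-col start): C('$')=0, C('e')=1, C('l')=2, C('r')=3, C('t')=4, C('u')=6
L[0]='e': occ=0, LF[0]=C('e')+0=1+0=1
L[1]='l': occ=0, LF[1]=C('l')+0=2+0=2
L[2]='t': occ=0, LF[2]=C('t')+0=4+0=4
L[3]='u': occ=0, LF[3]=C('u')+0=6+0=6
L[4]='r': occ=0, LF[4]=C('r')+0=3+0=3
L[5]='$': occ=0, LF[5]=C('$')+0=0+0=0
L[6]='t': occ=1, LF[6]=C('t')+1=4+1=5

Answer: 1 2 4 6 3 0 5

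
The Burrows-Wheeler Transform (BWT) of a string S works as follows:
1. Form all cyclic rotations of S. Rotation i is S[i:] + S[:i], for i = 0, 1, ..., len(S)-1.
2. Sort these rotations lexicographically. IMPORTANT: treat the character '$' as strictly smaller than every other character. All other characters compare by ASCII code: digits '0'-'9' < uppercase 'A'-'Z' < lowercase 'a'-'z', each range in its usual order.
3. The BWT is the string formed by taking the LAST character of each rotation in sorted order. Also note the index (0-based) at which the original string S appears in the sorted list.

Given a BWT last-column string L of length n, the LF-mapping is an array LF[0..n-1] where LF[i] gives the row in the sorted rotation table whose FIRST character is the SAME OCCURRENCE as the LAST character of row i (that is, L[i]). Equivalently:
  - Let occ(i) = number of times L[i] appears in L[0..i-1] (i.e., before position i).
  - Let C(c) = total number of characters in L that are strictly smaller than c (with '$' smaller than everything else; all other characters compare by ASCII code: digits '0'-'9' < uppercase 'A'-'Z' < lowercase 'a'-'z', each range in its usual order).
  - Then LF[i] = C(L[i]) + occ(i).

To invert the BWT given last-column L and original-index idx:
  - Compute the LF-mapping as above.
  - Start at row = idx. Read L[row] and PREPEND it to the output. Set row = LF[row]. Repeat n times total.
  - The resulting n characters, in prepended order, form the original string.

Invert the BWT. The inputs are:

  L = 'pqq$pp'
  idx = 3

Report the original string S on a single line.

Answer: pqpqp$

Derivation:
LF mapping: 1 4 5 0 2 3
Walk LF starting at row 3, prepending L[row]:
  step 1: row=3, L[3]='$', prepend. Next row=LF[3]=0
  step 2: row=0, L[0]='p', prepend. Next row=LF[0]=1
  step 3: row=1, L[1]='q', prepend. Next row=LF[1]=4
  step 4: row=4, L[4]='p', prepend. Next row=LF[4]=2
  step 5: row=2, L[2]='q', prepend. Next row=LF[2]=5
  step 6: row=5, L[5]='p', prepend. Next row=LF[5]=3
Reversed output: pqpqp$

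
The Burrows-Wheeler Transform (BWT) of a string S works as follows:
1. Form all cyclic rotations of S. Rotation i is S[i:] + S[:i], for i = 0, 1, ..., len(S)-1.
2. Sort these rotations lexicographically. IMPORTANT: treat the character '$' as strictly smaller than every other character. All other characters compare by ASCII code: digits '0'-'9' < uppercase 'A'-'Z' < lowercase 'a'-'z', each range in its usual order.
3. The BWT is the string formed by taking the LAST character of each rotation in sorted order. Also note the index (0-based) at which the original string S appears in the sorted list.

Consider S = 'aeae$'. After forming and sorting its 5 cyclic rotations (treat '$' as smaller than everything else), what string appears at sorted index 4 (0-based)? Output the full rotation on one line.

Answer: eae$a

Derivation:
All 5 rotations (rotation i = S[i:]+S[:i]):
  rot[0] = aeae$
  rot[1] = eae$a
  rot[2] = ae$ae
  rot[3] = e$aea
  rot[4] = $aeae
Sorted (with $ < everything):
  sorted[0] = $aeae
  sorted[1] = ae$ae
  sorted[2] = aeae$
  sorted[3] = e$aea
  sorted[4] = eae$a
sorted[4] = eae$a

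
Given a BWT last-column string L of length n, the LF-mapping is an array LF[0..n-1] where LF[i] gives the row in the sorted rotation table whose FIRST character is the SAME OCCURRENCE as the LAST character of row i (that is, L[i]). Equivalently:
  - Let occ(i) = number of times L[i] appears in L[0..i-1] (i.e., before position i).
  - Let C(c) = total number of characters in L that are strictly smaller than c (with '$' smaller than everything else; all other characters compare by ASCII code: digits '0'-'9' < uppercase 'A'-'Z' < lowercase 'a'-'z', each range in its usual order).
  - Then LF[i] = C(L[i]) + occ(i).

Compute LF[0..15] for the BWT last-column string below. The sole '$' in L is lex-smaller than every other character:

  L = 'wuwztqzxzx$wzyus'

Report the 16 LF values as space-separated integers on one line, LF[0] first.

Char counts: '$':1, 'q':1, 's':1, 't':1, 'u':2, 'w':3, 'x':2, 'y':1, 'z':4
C (first-col start): C('$')=0, C('q')=1, C('s')=2, C('t')=3, C('u')=4, C('w')=6, C('x')=9, C('y')=11, C('z')=12
L[0]='w': occ=0, LF[0]=C('w')+0=6+0=6
L[1]='u': occ=0, LF[1]=C('u')+0=4+0=4
L[2]='w': occ=1, LF[2]=C('w')+1=6+1=7
L[3]='z': occ=0, LF[3]=C('z')+0=12+0=12
L[4]='t': occ=0, LF[4]=C('t')+0=3+0=3
L[5]='q': occ=0, LF[5]=C('q')+0=1+0=1
L[6]='z': occ=1, LF[6]=C('z')+1=12+1=13
L[7]='x': occ=0, LF[7]=C('x')+0=9+0=9
L[8]='z': occ=2, LF[8]=C('z')+2=12+2=14
L[9]='x': occ=1, LF[9]=C('x')+1=9+1=10
L[10]='$': occ=0, LF[10]=C('$')+0=0+0=0
L[11]='w': occ=2, LF[11]=C('w')+2=6+2=8
L[12]='z': occ=3, LF[12]=C('z')+3=12+3=15
L[13]='y': occ=0, LF[13]=C('y')+0=11+0=11
L[14]='u': occ=1, LF[14]=C('u')+1=4+1=5
L[15]='s': occ=0, LF[15]=C('s')+0=2+0=2

Answer: 6 4 7 12 3 1 13 9 14 10 0 8 15 11 5 2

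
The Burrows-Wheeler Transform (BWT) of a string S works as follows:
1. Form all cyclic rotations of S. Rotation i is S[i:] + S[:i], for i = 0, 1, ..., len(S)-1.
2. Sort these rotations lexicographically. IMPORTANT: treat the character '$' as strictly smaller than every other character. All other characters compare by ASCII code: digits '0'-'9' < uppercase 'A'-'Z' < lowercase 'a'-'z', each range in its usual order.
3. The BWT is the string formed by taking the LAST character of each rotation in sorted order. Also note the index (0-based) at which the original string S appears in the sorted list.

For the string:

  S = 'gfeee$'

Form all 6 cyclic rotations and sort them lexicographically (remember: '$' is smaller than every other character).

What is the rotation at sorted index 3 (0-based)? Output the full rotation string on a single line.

All 6 rotations (rotation i = S[i:]+S[:i]):
  rot[0] = gfeee$
  rot[1] = feee$g
  rot[2] = eee$gf
  rot[3] = ee$gfe
  rot[4] = e$gfee
  rot[5] = $gfeee
Sorted (with $ < everything):
  sorted[0] = $gfeee
  sorted[1] = e$gfee
  sorted[2] = ee$gfe
  sorted[3] = eee$gf
  sorted[4] = feee$g
  sorted[5] = gfeee$
sorted[3] = eee$gf

Answer: eee$gf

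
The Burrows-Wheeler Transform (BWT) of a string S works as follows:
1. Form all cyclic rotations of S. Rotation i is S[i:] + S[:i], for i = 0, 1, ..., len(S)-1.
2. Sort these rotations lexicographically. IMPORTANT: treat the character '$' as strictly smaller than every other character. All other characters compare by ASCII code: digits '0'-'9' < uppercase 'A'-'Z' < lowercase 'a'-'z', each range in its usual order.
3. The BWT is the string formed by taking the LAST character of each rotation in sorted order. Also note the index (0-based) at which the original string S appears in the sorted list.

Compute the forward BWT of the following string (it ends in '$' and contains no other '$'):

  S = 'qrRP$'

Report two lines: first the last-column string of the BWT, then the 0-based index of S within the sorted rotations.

All 5 rotations (rotation i = S[i:]+S[:i]):
  rot[0] = qrRP$
  rot[1] = rRP$q
  rot[2] = RP$qr
  rot[3] = P$qrR
  rot[4] = $qrRP
Sorted (with $ < everything):
  sorted[0] = $qrRP  (last char: 'P')
  sorted[1] = P$qrR  (last char: 'R')
  sorted[2] = RP$qr  (last char: 'r')
  sorted[3] = qrRP$  (last char: '$')
  sorted[4] = rRP$q  (last char: 'q')
Last column: PRr$q
Original string S is at sorted index 3

Answer: PRr$q
3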